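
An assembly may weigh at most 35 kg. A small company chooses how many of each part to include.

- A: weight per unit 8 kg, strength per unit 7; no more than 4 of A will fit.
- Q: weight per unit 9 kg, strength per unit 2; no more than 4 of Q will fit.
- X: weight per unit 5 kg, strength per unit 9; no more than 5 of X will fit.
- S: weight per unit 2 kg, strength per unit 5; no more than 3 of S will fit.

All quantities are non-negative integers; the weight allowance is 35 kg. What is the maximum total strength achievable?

S has the best ratio (5/2); taking only S gives at most 3×5 = 15 (stopped by the supply cap of 3).
Mixing does better — 5×X and 3×S: weight 31 ≤ 35, strength 5·9 + 3·5 = 60.

60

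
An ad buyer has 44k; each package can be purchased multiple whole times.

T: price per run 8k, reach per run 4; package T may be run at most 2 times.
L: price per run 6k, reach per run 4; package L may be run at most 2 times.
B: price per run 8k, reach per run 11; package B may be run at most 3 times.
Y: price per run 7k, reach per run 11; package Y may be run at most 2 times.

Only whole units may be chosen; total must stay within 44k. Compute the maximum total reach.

59

This is a bounded integer knapsack.
Y has the best ratio (11/7); taking only Y gives at most 2×11 = 22 (stopped by the supply cap of 2).
Mixing does better — 1×L, 3×B, and 2×Y: price 44 ≤ 44, reach 1·4 + 3·11 + 2·11 = 59.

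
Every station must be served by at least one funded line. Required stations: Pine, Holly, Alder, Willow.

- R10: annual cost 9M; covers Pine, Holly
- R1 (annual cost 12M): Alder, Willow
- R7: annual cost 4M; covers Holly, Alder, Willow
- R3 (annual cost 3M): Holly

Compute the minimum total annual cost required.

Choose R10 and R7: together they cover Pine, Holly, Alder, Willow — every station.
Total annual cost: 9 + 4 = 13.
No cover costs less than 13.

13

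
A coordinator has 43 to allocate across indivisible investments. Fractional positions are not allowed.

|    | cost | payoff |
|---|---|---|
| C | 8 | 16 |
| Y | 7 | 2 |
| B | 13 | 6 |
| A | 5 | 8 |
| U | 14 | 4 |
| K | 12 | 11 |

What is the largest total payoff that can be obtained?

This is a 0-1 knapsack instance.
Allowing fractional choices, the relaxed optimum would be about 42.4, but investments are indivisible.
C + B + A + K: cost 8 + 13 + 5 + 12 = 38 ≤ 43, payoff 16 + 6 + 8 + 11 = 41.
C + A + U + K: cost 8 + 5 + 14 + 12 = 39 ≤ 43, payoff 16 + 8 + 4 + 11 = 39.
Best is C, B, A, and K with total payoff 41.

41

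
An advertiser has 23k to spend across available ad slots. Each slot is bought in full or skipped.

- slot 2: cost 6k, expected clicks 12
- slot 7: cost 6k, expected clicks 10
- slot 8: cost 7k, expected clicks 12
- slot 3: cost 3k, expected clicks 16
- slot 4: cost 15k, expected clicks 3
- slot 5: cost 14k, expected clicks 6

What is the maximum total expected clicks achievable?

50

This is a 0-1 knapsack instance.
Take slot 2, slot 7, slot 8, and slot 3: cost 6 + 6 + 7 + 3 = 22 ≤ 23, expected clicks 12 + 10 + 12 + 16 = 50.
No other feasible combination does better.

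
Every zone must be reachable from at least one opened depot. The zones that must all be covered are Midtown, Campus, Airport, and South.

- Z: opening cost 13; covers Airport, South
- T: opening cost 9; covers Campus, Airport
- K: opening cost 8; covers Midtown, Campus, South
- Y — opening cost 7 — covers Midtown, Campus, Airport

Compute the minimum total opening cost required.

15

Choose K and Y: together they cover Midtown, Campus, Airport, South — every zone.
Total opening cost: 8 + 7 = 15.
No cover costs less than 15.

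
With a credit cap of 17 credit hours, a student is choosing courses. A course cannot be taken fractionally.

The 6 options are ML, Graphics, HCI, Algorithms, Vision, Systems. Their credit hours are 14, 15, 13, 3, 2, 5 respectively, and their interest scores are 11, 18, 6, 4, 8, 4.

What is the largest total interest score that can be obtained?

This is an integer program with binary decision variables.
ML + Vision: credit hours 14 + 2 = 16 ≤ 17, interest score 11 + 8 = 19.
Graphics + Vision: credit hours 15 + 2 = 17 ≤ 17, interest score 18 + 8 = 26.
Best is Graphics and Vision with total interest score 26.

26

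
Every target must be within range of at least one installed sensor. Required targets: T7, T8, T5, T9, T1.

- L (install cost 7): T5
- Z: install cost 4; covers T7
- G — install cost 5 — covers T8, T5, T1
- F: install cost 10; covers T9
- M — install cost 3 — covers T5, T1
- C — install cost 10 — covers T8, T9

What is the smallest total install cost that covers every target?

17

The greedy cost-per-new-target heuristic would pick M, Z, G, and F for 22, but a cheaper cover exists.
Choose Z, M, and C: together they cover T7, T8, T5, T9, T1 — every target.
Total install cost: 4 + 3 + 10 = 17.
No cover costs less than 17.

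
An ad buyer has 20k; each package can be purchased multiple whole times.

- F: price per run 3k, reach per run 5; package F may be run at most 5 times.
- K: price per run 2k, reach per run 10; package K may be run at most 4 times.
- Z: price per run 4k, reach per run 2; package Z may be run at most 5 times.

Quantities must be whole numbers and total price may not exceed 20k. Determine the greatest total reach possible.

60

This is a bounded integer knapsack.
K has the best ratio (10/2); taking only K gives at most 4×10 = 40 (stopped by the supply cap of 4).
Mixing does better — 4×F and 4×K: price 20 ≤ 20, reach 4·5 + 4·10 = 60.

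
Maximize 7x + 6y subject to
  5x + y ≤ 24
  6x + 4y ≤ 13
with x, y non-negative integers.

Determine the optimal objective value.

18

Relaxing integrality, the LP optimum is 19.50 at (x,y) = (0, 3.25), which is not an integer point.
(x,y)=(0,3) is feasible, giving 18.
(x,y)=(0,2) is feasible, giving 12.
No feasible integer point exceeds 18.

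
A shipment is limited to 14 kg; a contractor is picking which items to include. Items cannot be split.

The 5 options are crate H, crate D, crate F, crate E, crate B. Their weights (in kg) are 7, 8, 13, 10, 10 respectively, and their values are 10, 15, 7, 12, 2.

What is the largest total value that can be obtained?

15

crate D: weight 8 ≤ 14, value 15.
crate E: weight 10 ≤ 14, value 12.
crate H: weight 7 ≤ 14, value 10.
Best is crate D with total value 15.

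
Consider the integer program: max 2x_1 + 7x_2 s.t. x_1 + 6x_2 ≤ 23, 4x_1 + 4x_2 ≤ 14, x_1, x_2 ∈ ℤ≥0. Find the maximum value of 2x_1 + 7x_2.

Relaxing integrality, the LP optimum is 24.50 at (x_1,x_2) = (0, 3.5), which is not an integer point.
(x_1,x_2)=(0,3) is feasible, giving 21.
(x_1,x_2)=(1,2) is feasible, giving 16.
(x_1,x_2)=(0,2) is feasible, giving 14.
Maximum is 21 at (x_1,x_2)=(0,3).

21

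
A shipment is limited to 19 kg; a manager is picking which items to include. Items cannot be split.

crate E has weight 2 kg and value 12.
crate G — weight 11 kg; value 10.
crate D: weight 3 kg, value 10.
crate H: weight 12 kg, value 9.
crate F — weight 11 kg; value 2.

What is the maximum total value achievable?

32

This is a 0-1 knapsack instance.
crate E + crate D + crate F: weight 2 + 3 + 11 = 16 ≤ 19, value 12 + 10 + 2 = 24.
crate E + crate D + crate H: weight 2 + 3 + 12 = 17 ≤ 19, value 12 + 10 + 9 = 31.
crate E + crate G + crate D: weight 2 + 11 + 3 = 16 ≤ 19, value 12 + 10 + 10 = 32.
Best is crate E, crate G, and crate D with total value 32.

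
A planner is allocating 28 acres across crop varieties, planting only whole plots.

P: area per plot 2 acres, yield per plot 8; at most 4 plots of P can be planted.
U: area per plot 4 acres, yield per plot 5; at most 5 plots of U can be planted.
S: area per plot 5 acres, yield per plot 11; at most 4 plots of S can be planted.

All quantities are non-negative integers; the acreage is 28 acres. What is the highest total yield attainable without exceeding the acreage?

This is a bounded integer knapsack.
P has the best ratio (8/2); taking only P gives at most 4×8 = 32 (stopped by the supply cap of 4).
Mixing does better — 4×P and 4×S: area 28 ≤ 28, yield 4·8 + 4·11 = 76.

76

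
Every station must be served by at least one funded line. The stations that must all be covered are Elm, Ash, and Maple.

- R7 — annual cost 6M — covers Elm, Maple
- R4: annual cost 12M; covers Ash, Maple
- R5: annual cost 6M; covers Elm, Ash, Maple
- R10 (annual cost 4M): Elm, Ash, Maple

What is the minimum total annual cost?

R10 alone covers Elm, Ash, Maple — every station.
Total annual cost: 4.
No cover costs less than 4.

4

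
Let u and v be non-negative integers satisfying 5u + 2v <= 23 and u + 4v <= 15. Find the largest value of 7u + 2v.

The continuous relaxation peaks at (4.6, 0) with value 32.20; rounding to a feasible lattice point costs some objective.
(u,v)=(4,1) is feasible, giving 30.
(u,v)=(4,0) is feasible, giving 28.
(u,v)=(3,2) is feasible, giving 25.
Maximum is 30 at (u,v)=(4,1).

30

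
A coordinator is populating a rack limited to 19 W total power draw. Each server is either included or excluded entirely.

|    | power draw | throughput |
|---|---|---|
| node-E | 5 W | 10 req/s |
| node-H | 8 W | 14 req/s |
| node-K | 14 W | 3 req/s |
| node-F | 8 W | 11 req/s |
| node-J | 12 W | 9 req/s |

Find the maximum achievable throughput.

This is an integer program with binary decision variables.
node-E + node-H: power draw 5 + 8 = 13 ≤ 19, throughput 10 + 14 = 24.
node-H + node-F: power draw 8 + 8 = 16 ≤ 19, throughput 14 + 11 = 25.
node-E + node-F: power draw 5 + 8 = 13 ≤ 19, throughput 10 + 11 = 21.
Best is node-H and node-F with total throughput 25.

25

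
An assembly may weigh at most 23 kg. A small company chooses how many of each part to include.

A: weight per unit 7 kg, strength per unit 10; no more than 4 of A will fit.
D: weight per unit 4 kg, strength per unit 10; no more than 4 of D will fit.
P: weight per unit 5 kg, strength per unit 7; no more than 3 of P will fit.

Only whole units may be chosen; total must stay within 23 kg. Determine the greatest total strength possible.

50

This is a bounded integer knapsack.
1×A and 4×D: weight 23 ≤ 23, strength 1·10 + 4·10 = 50.
4×D and 1×P: weight 21 ≤ 23, strength 4·10 + 1·7 = 47.
Best is 50.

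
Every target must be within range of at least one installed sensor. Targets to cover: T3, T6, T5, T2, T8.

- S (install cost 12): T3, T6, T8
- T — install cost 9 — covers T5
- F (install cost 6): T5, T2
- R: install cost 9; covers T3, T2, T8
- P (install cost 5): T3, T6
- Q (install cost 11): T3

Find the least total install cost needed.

18

This is an integer covering problem.
Choose S and F: together they cover T3, T6, T5, T2, T8 — every target.
Total install cost: 12 + 6 = 18.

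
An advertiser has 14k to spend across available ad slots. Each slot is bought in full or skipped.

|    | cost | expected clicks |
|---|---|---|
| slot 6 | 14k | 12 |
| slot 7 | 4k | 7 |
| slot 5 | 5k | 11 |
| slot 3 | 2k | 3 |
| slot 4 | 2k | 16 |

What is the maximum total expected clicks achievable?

Take slot 7, slot 5, slot 3, and slot 4: cost 4 + 5 + 2 + 2 = 13 ≤ 14, expected clicks 7 + 11 + 3 + 16 = 37.
No other feasible combination does better.

37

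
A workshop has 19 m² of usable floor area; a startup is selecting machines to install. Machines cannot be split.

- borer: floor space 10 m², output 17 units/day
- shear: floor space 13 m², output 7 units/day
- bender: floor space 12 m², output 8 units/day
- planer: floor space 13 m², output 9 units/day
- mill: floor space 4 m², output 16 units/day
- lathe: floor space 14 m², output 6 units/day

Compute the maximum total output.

borer + mill: floor space 10 + 4 = 14 ≤ 19, output 17 + 16 = 33.
planer + mill: floor space 13 + 4 = 17 ≤ 19, output 9 + 16 = 25.
Best is borer and mill with total output 33.

33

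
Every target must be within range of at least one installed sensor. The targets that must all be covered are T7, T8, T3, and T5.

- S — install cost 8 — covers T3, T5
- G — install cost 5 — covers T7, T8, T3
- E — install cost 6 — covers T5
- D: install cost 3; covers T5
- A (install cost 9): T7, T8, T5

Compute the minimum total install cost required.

8

Choose G and D: together they cover T7, T8, T3, T5 — every target.
Total install cost: 5 + 3 = 8.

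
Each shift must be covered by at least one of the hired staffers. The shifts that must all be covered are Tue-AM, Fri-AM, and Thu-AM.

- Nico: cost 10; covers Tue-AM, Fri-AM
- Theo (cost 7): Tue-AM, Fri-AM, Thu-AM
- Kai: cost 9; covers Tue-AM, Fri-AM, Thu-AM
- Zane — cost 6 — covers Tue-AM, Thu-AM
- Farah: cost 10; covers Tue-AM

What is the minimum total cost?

7

Theo alone covers Tue-AM, Fri-AM, Thu-AM — every shift.
Total cost: 7.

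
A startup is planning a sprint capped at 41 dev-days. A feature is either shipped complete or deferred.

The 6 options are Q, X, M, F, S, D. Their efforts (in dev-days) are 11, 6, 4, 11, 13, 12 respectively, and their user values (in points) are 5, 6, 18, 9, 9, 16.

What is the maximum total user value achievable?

52

Allowing fractional choices, the relaxed optimum would be about 54.5, but features are indivisible.
X + M + F + D: effort 6 + 4 + 11 + 12 = 33 ≤ 41, user value 6 + 18 + 9 + 16 = 49.
M + F + S + D: effort 4 + 11 + 13 + 12 = 40 ≤ 41, user value 18 + 9 + 9 + 16 = 52.
X + M + S + D: effort 6 + 4 + 13 + 12 = 35 ≤ 41, user value 6 + 18 + 9 + 16 = 49.
Best is M, F, S, and D with total user value 52.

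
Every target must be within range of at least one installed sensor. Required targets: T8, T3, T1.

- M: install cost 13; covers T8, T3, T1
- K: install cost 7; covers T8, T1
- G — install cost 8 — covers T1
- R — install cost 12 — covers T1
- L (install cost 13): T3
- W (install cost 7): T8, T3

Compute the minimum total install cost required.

13

This is a weighted set-cover instance.
The greedy cost-per-new-target heuristic would pick K and W for 14, but a cheaper cover exists.
M alone covers T8, T3, T1 — every target.
Total install cost: 13.
No cover costs less than 13.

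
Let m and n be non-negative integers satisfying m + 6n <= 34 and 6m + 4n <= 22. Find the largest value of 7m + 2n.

23

The continuous relaxation peaks at (3.67, 0) with value 25.67; rounding to a feasible lattice point costs some objective.
(m,n)=(3,1): 1·3+6·1=9≤34, 6·3+4·1=22≤22, objective 23.
(m,n)=(3,0): 1·3+6·0=3≤34, 6·3+4·0=18≤22, objective 21.
(m,n)=(2,2): 1·2+6·2=14≤34, 6·2+4·2=20≤22, objective 18.
No feasible integer point exceeds 23.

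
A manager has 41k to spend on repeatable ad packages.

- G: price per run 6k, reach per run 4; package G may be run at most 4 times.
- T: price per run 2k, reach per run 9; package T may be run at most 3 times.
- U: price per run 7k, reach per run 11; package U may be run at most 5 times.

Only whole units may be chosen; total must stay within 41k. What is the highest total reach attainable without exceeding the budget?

82

T has the best ratio (9/2); taking only T gives at most 3×9 = 27 (stopped by the supply cap of 3).
Mixing does better — 3×T and 5×U: price 41 ≤ 41, reach 3·9 + 5·11 = 82.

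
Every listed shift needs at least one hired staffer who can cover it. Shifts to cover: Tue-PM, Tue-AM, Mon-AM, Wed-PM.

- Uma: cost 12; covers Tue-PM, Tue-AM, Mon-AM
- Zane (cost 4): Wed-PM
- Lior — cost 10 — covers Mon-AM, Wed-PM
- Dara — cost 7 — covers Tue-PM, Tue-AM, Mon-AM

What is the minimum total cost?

11

This is a weighted set-cover instance.
Choose Zane and Dara: together they cover Tue-PM, Tue-AM, Mon-AM, Wed-PM — every shift.
Total cost: 4 + 7 = 11.
No cover costs less than 11.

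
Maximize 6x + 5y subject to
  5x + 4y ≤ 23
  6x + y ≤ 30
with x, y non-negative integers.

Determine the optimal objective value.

The continuous relaxation peaks at (0, 5.75) with value 28.75; rounding to a feasible lattice point costs some objective.
(x,y)=(3,2): 5·3+4·2=23≤23, 6·3+1·2=20≤30, objective 28.
(x,y)=(2,3): 5·2+4·3=22≤23, 6·2+1·3=15≤30, objective 27.
(x,y)=(1,4): 5·1+4·4=21≤23, 6·1+1·4=10≤30, objective 26.
(x,y)=(0,5): 5·0+4·5=20≤23, 6·0+1·5=5≤30, objective 25.
Maximum is 28 at (x,y)=(3,2).

28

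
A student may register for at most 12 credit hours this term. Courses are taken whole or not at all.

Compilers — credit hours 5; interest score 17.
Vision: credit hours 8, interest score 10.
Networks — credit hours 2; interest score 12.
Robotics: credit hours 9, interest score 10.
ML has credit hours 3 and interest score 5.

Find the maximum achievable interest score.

Take Compilers, Networks, and ML: credit hours 5 + 2 + 3 = 10 ≤ 12, interest score 17 + 12 + 5 = 34.
No other feasible combination does better.

34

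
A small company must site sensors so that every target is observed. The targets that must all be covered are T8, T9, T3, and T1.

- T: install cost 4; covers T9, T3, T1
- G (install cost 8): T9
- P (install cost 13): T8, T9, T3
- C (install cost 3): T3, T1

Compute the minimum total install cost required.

This is an integer covering problem.
The greedy cost-per-new-target heuristic would pick T and P for 17, but a cheaper cover exists.
Choose P and C: together they cover T8, T9, T3, T1 — every target.
Total install cost: 13 + 3 = 16.
No cover costs less than 16.

16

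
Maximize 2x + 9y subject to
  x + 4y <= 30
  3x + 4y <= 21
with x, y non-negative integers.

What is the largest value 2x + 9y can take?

Relaxing integrality, the LP optimum is 47.25 at (x,y) = (0, 5.25), which is not an integer point.
(x,y)=(0,5): 1·0+4·5=20≤30, 3·0+4·5=20≤21, objective 45.
(x,y)=(1,4): 1·1+4·4=17≤30, 3·1+4·4=19≤21, objective 38.
(x,y)=(0,4): 1·0+4·4=16≤30, 3·0+4·4=16≤21, objective 36.
No feasible integer point exceeds 45.

45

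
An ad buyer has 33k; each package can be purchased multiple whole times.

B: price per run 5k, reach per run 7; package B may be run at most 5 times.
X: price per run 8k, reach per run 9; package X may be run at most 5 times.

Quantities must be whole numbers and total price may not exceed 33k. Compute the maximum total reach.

This is a bounded integer knapsack.
3×B and 2×X: price 31 ≤ 33, reach 3·7 + 2·9 = 39.
5×B and 1×X: price 33 ≤ 33, reach 5·7 + 1·9 = 44.
Best is 44.

44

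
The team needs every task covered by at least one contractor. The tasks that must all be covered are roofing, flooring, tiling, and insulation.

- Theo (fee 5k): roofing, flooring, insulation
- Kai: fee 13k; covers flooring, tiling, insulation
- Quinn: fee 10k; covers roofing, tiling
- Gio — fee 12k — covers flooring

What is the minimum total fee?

15

Choose Theo and Quinn: together they cover roofing, flooring, tiling, insulation — every task.
Total fee: 5 + 10 = 15.
No cover costs less than 15.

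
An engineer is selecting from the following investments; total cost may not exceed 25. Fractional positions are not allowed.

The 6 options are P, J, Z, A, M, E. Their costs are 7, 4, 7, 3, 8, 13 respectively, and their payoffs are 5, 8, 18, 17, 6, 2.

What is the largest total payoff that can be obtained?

Treat it as a binary knapsack problem.
Allowing fractional choices, the relaxed optimum would be about 51.1, but investments are indivisible.
J + Z + A + M: cost 4 + 7 + 3 + 8 = 22 ≤ 25, payoff 8 + 18 + 17 + 6 = 49.
P + Z + A + M: cost 7 + 7 + 3 + 8 = 25 ≤ 25, payoff 5 + 18 + 17 + 6 = 46.
P + J + Z + A: cost 7 + 4 + 7 + 3 = 21 ≤ 25, payoff 5 + 8 + 18 + 17 = 48.
Best is J, Z, A, and M with total payoff 49.

49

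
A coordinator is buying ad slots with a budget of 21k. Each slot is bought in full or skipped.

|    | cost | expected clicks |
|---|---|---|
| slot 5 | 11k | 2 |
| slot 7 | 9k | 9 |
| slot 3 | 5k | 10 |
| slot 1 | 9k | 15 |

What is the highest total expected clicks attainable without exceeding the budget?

25

Allowing fractional choices, the relaxed optimum would be about 32.0, but ad slots are indivisible.
slot 7 + slot 1: cost 9 + 9 = 18 ≤ 21, expected clicks 9 + 15 = 24.
slot 3 + slot 1: cost 5 + 9 = 14 ≤ 21, expected clicks 10 + 15 = 25.
slot 7 + slot 3: cost 9 + 5 = 14 ≤ 21, expected clicks 9 + 10 = 19.
Best is slot 3 and slot 1 with total expected clicks 25.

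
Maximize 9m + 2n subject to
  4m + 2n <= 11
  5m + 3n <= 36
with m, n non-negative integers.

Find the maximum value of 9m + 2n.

(m,n)=(2,1): 4·2+2·1=10≤11, 5·2+3·1=13≤36, objective 20.
(m,n)=(2,0): 4·2+2·0=8≤11, 5·2+3·0=10≤36, objective 18.
(m,n)=(1,2): 4·1+2·2=8≤11, 5·1+3·2=11≤36, objective 13.
Maximum is 20 at (m,n)=(2,1).

20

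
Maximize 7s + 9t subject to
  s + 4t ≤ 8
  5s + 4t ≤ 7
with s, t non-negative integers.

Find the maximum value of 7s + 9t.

9

Relaxing integrality, the LP optimum is 15.75 at (s,t) = (0, 1.75), which is not an integer point.
(s,t)=(0,1): 1·0+4·1=4≤8, 5·0+4·1=4≤7, objective 9.
(s,t)=(1,0): 1·1+4·0=1≤8, 5·1+4·0=5≤7, objective 7.
(s,t)=(0,0): 1·0+4·0=0≤8, 5·0+4·0=0≤7, objective 0.
No feasible integer point exceeds 9.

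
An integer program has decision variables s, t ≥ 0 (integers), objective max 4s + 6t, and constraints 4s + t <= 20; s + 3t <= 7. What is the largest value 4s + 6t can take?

(s,t)=(4,1): 4·4+1·1=17≤20, 1·4+3·1=7≤7, objective 22.
(s,t)=(5,0): 4·5+1·0=20≤20, 1·5+3·0=5≤7, objective 20.
(s,t)=(3,1): 4·3+1·1=13≤20, 1·3+3·1=6≤7, objective 18.
(s,t)=(4,0): 4·4+1·0=16≤20, 1·4+3·0=4≤7, objective 16.
No feasible integer point exceeds 22.

22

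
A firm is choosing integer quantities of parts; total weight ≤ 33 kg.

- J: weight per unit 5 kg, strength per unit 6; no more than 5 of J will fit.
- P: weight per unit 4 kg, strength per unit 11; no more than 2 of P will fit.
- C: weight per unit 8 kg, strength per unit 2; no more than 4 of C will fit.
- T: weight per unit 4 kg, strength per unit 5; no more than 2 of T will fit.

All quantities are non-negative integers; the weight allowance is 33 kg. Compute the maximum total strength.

52

P has the best ratio (11/4); taking only P gives at most 2×11 = 22 (stopped by the supply cap of 2).
Mixing does better — 5×J and 2×P: weight 33 ≤ 33, strength 5·6 + 2·11 = 52.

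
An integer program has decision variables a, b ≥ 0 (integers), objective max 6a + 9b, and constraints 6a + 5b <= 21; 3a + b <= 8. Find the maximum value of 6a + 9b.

36

(a,b)=(0,4): 6·0+5·4=20≤21, 3·0+1·4=4≤8, objective 36.
(a,b)=(1,3): 6·1+5·3=21≤21, 3·1+1·3=6≤8, objective 33.
(a,b)=(0,3): 6·0+5·3=15≤21, 3·0+1·3=3≤8, objective 27.
No feasible integer point exceeds 36.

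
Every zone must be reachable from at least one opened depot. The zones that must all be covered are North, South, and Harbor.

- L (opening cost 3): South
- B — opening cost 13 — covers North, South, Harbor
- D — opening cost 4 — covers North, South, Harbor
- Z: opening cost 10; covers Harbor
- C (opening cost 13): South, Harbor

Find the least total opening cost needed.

4

D alone covers North, South, Harbor — every zone.
Total opening cost: 4.
No cover costs less than 4.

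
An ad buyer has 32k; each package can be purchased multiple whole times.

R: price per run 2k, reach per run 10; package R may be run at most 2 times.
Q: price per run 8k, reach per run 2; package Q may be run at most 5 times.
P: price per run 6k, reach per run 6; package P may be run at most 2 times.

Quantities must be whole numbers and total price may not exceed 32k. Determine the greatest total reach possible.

36

R has the best ratio (10/2); taking only R gives at most 2×10 = 20 (stopped by the supply cap of 2).
Mixing does better — 2×R, 2×Q, and 2×P: price 32 ≤ 32, reach 2·10 + 2·2 + 2·6 = 36.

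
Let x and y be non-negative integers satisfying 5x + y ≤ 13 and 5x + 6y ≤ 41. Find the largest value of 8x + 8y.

56

(x,y)=(1,6) is feasible, giving 56.
(x,y)=(1,5) is feasible, giving 48.
(x,y)=(0,6) is feasible, giving 48.
The best lattice point is (1,6), giving 56.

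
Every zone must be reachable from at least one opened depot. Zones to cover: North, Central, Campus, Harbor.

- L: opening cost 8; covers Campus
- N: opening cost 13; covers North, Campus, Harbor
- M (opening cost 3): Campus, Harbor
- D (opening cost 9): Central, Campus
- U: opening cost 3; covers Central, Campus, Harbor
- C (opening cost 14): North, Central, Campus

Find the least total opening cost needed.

16

Choose N and U: together they cover North, Central, Campus, Harbor — every zone.
Total opening cost: 13 + 3 = 16.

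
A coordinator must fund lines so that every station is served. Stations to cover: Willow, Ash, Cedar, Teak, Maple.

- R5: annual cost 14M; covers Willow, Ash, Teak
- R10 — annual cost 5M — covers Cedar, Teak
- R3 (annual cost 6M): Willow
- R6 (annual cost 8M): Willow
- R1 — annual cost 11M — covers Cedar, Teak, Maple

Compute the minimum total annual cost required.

25

This is an integer covering problem.
Choose R5 and R1: together they cover Willow, Ash, Cedar, Teak, Maple — every station.
Total annual cost: 14 + 11 = 25.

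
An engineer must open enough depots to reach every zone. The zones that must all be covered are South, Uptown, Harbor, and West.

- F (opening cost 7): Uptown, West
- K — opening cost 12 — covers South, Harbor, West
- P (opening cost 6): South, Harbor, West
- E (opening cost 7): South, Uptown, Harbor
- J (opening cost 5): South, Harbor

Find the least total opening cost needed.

The greedy cost-per-new-zone heuristic would pick P and F for 13, but a cheaper cover exists.
Choose F and J: together they cover South, Uptown, Harbor, West — every zone.
Total opening cost: 7 + 5 = 12.
No cover costs less than 12.

12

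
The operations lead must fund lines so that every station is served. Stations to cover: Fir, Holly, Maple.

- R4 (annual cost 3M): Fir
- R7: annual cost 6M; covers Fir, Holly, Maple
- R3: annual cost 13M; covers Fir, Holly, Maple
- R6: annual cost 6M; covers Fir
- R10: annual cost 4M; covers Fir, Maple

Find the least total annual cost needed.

6

R7 alone covers Fir, Holly, Maple — every station.
Total annual cost: 6.
No cover costs less than 6.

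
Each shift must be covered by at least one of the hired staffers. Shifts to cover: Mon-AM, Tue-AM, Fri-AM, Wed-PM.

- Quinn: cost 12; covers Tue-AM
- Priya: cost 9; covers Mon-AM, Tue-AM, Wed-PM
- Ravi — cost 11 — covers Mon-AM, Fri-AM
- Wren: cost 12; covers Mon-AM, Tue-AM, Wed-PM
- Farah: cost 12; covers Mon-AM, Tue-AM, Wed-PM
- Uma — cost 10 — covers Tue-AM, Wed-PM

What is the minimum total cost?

Choose Priya and Ravi: together they cover Mon-AM, Tue-AM, Fri-AM, Wed-PM — every shift.
Total cost: 9 + 11 = 20.

20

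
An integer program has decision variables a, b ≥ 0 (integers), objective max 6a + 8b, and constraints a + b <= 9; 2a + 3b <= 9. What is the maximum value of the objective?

Relaxing integrality, the LP optimum is 27.00 at (a,b) = (4.5, 0), which is not an integer point.
(a,b)=(3,1) is feasible, giving 26.
(a,b)=(4,0) is feasible, giving 24.
(a,b)=(2,1) is feasible, giving 20.
The best lattice point is (3,1), giving 26.

26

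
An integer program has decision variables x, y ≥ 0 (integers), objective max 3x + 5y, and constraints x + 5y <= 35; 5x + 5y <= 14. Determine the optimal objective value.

10

The continuous relaxation peaks at (0, 2.8) with value 14.00; rounding to a feasible lattice point costs some objective.
(x,y)=(0,2): 1·0+5·2=10≤35, 5·0+5·2=10≤14, objective 10.
(x,y)=(1,1): 1·1+5·1=6≤35, 5·1+5·1=10≤14, objective 8.
(x,y)=(0,1): 1·0+5·1=5≤35, 5·0+5·1=5≤14, objective 5.
No feasible integer point exceeds 10.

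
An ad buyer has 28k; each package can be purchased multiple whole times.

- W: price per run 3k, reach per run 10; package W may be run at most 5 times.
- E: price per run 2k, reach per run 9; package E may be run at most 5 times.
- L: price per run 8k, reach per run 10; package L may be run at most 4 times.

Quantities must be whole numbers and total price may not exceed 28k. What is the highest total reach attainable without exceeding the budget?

E has the best ratio (9/2); taking only E gives at most 5×9 = 45 (stopped by the supply cap of 5).
Mixing does better — 5×W and 5×E: price 25 ≤ 28, reach 5·10 + 5·9 = 95.

95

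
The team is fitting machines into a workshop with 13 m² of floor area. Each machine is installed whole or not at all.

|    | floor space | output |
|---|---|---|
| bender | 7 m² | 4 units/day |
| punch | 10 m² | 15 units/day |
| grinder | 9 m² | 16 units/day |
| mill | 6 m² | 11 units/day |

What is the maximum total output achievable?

16

Allowing fractional choices, the relaxed optimum would be about 23.4, but machines are indivisible.
grinder: floor space 9 ≤ 13, output 16.
punch: floor space 10 ≤ 13, output 15.
Best is grinder with total output 16.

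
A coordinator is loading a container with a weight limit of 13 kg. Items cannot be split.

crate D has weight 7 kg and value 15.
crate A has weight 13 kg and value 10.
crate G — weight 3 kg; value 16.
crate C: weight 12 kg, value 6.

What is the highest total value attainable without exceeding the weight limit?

Treat it as a binary knapsack problem.
crate D: weight 7 ≤ 13, value 15.
crate D + crate G: weight 7 + 3 = 10 ≤ 13, value 15 + 16 = 31.
crate G: weight 3 ≤ 13, value 16.
Best is crate D and crate G with total value 31.

31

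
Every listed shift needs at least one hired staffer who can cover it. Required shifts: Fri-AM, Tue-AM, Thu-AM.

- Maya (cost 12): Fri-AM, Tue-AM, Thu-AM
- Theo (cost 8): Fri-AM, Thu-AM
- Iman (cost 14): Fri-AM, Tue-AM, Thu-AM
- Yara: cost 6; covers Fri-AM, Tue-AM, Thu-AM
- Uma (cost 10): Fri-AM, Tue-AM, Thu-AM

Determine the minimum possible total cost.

Yara alone covers Fri-AM, Tue-AM, Thu-AM — every shift.
Total cost: 6.
No cover costs less than 6.

6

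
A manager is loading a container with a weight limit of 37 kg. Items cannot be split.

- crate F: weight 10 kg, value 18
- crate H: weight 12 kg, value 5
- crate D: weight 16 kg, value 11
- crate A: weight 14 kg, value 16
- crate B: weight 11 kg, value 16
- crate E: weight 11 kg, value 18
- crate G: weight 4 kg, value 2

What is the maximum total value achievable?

54

Treat it as a binary knapsack problem.
Allowing fractional choices, the relaxed optimum would be about 57.7, but items are indivisible.
crate F + crate A + crate E: weight 10 + 14 + 11 = 35 ≤ 37, value 18 + 16 + 18 = 52.
crate F + crate B + crate E: weight 10 + 11 + 11 = 32 ≤ 37, value 18 + 16 + 18 = 52.
crate F + crate B + crate E + crate G: weight 10 + 11 + 11 + 4 = 36 ≤ 37, value 18 + 16 + 18 + 2 = 54.
Best is crate F, crate B, crate E, and crate G with total value 54.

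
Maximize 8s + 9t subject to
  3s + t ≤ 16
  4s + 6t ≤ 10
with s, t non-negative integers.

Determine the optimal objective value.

17

Relaxing integrality, the LP optimum is 20.00 at (s,t) = (2.5, 0), which is not an integer point.
(s,t)=(1,1): 3·1+1·1=4≤16, 4·1+6·1=10≤10, objective 17.
(s,t)=(2,0): 3·2+1·0=6≤16, 4·2+6·0=8≤10, objective 16.
Maximum is 17 at (s,t)=(1,1).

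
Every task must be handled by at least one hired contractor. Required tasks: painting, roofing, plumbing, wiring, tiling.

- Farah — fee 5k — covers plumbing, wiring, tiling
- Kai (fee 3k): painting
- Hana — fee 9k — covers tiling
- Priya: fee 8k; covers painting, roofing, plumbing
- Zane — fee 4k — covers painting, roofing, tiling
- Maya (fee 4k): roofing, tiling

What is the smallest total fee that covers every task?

Choose Farah and Zane: together they cover painting, roofing, plumbing, wiring, tiling — every task.
Total fee: 5 + 4 = 9.
No cover costs less than 9.

9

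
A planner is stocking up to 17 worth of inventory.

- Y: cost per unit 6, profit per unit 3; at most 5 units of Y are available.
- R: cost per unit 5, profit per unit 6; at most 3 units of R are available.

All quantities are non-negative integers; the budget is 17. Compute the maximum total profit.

R has the best ratio (6/5); taking only R gives at most 3×6 = 18 (stopped by the cost limit).
Optimal: 3×R: cost 15 ≤ 17, profit 3·6 = 18.

18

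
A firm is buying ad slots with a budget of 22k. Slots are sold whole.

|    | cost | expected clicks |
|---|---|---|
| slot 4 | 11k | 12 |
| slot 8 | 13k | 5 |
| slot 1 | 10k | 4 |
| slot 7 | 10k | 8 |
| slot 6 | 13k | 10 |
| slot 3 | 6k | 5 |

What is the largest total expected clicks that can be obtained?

Allowing fractional choices, the relaxed optimum would be about 21.0, but ad slots are indivisible.
slot 4 + slot 3: cost 11 + 6 = 17 ≤ 22, expected clicks 12 + 5 = 17.
slot 4 + slot 7: cost 11 + 10 = 21 ≤ 22, expected clicks 12 + 8 = 20.
Best is slot 4 and slot 7 with total expected clicks 20.

20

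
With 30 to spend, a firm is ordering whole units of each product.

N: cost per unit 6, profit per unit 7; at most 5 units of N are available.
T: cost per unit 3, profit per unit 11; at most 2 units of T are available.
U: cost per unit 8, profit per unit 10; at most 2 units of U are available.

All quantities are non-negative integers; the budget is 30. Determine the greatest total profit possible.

1×N, 2×T, and 2×U: cost 28 ≤ 30, profit 1·7 + 2·11 + 2·10 = 49.
4×N and 2×T: cost 30 ≤ 30, profit 4·7 + 2·11 = 50.
Best is 50.

50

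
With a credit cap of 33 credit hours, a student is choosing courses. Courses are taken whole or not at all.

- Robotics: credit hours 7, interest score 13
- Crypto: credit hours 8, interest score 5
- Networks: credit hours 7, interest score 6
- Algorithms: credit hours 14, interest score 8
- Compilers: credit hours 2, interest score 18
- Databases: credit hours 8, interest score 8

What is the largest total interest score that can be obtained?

50

Allowing fractional choices, the relaxed optimum would be about 50.6, but courses are indivisible.
Robotics + Algorithms + Compilers + Databases: credit hours 7 + 14 + 2 + 8 = 31 ≤ 33, interest score 13 + 8 + 18 + 8 = 47.
Robotics + Crypto + Networks + Compilers + Databases: credit hours 7 + 8 + 7 + 2 + 8 = 32 ≤ 33, interest score 13 + 5 + 6 + 18 + 8 = 50.
Robotics + Networks + Compilers + Databases: credit hours 7 + 7 + 2 + 8 = 24 ≤ 33, interest score 13 + 6 + 18 + 8 = 45.
Best is Robotics, Crypto, Networks, Compilers, and Databases with total interest score 50.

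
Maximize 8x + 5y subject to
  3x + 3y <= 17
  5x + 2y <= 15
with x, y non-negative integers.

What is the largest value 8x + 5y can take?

28

(x,y)=(1,4): 3·1+3·4=15≤17, 5·1+2·4=13≤15, objective 28.
(x,y)=(0,5): 3·0+3·5=15≤17, 5·0+2·5=10≤15, objective 25.
Maximum is 28 at (x,y)=(1,4).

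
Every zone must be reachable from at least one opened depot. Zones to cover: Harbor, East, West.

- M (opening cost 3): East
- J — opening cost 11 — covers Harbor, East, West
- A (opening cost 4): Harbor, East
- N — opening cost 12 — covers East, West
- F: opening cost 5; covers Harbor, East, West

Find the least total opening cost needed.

5

F alone covers Harbor, East, West — every zone.
Total opening cost: 5.
No cover costs less than 5.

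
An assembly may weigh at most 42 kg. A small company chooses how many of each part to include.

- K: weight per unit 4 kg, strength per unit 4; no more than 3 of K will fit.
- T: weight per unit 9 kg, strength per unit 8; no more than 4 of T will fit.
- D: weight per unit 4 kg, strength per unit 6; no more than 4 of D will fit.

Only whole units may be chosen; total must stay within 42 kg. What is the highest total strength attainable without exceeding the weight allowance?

48

D has the best ratio (6/4); taking only D gives at most 4×6 = 24 (stopped by the supply cap of 4).
Mixing does better — 2×K, 2×T, and 4×D: weight 42 ≤ 42, strength 2·4 + 2·8 + 4·6 = 48.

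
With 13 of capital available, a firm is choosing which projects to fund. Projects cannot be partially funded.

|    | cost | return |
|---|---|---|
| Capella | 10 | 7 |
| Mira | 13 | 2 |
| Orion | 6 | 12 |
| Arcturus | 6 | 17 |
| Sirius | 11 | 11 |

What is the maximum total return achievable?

This is a 0-1 knapsack instance.
Take Orion and Arcturus: cost 6 + 6 = 12 ≤ 13, return 12 + 17 = 29.
No other feasible combination does better.

29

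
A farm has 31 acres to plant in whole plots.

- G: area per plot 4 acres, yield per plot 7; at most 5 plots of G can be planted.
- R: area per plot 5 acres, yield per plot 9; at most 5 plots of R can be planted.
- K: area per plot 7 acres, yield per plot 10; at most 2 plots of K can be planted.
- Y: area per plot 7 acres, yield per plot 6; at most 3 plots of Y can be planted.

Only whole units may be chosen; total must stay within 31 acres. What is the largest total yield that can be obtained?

Take 4×G and 3×R: area 31 ≤ 31, yield 4·7 + 3·9 = 55.
No other integer combination yields more.

55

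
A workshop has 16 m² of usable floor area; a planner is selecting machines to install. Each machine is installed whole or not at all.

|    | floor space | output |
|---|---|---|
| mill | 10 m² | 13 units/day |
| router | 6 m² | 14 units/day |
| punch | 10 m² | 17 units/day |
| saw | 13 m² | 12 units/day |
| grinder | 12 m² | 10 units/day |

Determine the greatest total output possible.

punch: floor space 10 ≤ 16, output 17.
mill + router: floor space 10 + 6 = 16 ≤ 16, output 13 + 14 = 27.
router + punch: floor space 6 + 10 = 16 ≤ 16, output 14 + 17 = 31.
Best is router and punch with total output 31.

31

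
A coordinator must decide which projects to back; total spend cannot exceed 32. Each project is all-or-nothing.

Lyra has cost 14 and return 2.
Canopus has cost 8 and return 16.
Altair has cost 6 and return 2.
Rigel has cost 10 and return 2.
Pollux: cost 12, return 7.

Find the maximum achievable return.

Treat it as a binary knapsack problem.
Take Canopus, Altair, and Pollux: cost 8 + 6 + 12 = 26 ≤ 32, return 16 + 2 + 7 = 25.
No feasible combination exceeds this.

25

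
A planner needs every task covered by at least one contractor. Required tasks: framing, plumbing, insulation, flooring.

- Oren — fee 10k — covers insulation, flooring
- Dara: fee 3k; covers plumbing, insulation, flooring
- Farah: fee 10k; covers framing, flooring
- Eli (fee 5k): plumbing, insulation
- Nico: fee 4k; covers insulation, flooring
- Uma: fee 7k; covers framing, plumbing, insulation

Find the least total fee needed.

10

This is an integer covering problem.
Choose Dara and Uma: together they cover framing, plumbing, insulation, flooring — every task.
Total fee: 3 + 7 = 10.
No cover costs less than 10.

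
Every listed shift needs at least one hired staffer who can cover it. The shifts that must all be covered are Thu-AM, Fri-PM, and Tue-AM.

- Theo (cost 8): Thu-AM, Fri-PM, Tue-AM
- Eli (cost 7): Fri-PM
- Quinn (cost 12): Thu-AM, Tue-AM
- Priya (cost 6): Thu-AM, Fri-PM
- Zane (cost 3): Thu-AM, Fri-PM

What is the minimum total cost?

The greedy cost-per-new-shift heuristic would pick Zane and Theo for 11, but a cheaper cover exists.
Theo alone covers Thu-AM, Fri-PM, Tue-AM — every shift.
Total cost: 8.
No cover costs less than 8.

8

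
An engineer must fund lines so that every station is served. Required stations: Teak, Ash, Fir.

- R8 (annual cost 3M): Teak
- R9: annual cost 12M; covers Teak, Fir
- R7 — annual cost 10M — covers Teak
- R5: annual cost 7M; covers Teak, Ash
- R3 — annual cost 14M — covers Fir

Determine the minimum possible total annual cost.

19

This is an integer covering problem.
The greedy cost-per-new-station heuristic would pick R8, R5, and R9 for 22, but a cheaper cover exists.
Choose R9 and R5: together they cover Teak, Ash, Fir — every station.
Total annual cost: 12 + 7 = 19.
No cover costs less than 19.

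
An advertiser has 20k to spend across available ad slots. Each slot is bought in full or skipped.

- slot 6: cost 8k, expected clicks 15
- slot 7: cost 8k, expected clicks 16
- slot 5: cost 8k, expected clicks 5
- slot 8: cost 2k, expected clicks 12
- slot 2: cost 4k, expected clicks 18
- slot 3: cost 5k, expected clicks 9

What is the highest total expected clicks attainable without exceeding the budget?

Allowing fractional choices, the relaxed optimum would be about 57.2, but ad slots are indivisible.
slot 6 + slot 8 + slot 2 + slot 3: cost 8 + 2 + 4 + 5 = 19 ≤ 20, expected clicks 15 + 12 + 18 + 9 = 54.
slot 7 + slot 8 + slot 2 + slot 3: cost 8 + 2 + 4 + 5 = 19 ≤ 20, expected clicks 16 + 12 + 18 + 9 = 55.
Best is slot 7, slot 8, slot 2, and slot 3 with total expected clicks 55.

55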